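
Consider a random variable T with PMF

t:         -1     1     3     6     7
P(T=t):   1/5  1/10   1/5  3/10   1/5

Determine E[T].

E[T] = Σ t·P(T=t)
 = (-1)·1/5 + 1·1/10 + 3·1/5 + 6·3/10 + 7·1/5
 = (-1/5) + 1/10 + 3/5 + 9/5 + 7/5
 = 37/10

3.7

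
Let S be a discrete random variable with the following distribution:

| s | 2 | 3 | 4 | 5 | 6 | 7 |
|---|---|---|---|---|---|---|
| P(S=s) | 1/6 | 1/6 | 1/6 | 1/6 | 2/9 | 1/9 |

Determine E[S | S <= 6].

4.125

P(S <= 6) = 1/6 + 1/6 + 1/6 + 1/6 + 2/9 = 8/9.
E[S | S <= 6] = [2·1/6 + 3·1/6 + 4·1/6 + 5·1/6 + 6·2/9] / (8/9)
 = 11/3 / (8/9)
 = 33/8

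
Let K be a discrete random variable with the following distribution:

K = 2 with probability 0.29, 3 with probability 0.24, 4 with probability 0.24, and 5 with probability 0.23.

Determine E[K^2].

E[K^2] = Σ k^2·P(K=k)
 = 4·0.29 + 9·0.24 + 16·0.24 + 25·0.23
 = 1.16 + 2.16 + 3.84 + 5.75
 = 12.91

12.91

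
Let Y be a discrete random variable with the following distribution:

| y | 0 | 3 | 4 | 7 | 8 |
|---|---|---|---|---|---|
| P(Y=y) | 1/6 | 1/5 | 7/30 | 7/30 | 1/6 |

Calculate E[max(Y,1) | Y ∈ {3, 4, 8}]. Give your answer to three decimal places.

P(Y ∈ {3, 4, 8}) = 1/5 + 7/30 + 1/6 = 3/5.
E[max(Y,1) | Y ∈ {3, 4, 8}] = [3·1/5 + 4·7/30 + 8·1/6] / (3/5)
 = 43/15 / (3/5)
 = 43/9

4.778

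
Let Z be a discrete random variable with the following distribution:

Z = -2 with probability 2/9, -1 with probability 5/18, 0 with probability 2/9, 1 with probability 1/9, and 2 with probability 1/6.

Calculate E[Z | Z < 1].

-1

P(Z < 1) = 2/9 + 5/18 + 2/9 = 13/18.
E[Z | Z < 1] = [(-2)·2/9 + (-1)·5/18 + 0·2/9] / (13/18)
 = -13/18 / (13/18)
 = -1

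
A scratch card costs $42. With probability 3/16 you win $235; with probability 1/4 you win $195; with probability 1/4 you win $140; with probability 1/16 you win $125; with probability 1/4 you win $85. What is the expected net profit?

114.875

E[payout] = 235·3/16 + 195·1/4 + 140·1/4 + 125·1/16 + 85·1/4
 = 705/16 + 195/4 + 35 + 125/16 + 85/4
 = 1255/8
Net = 1255/8 - 42 = 919/8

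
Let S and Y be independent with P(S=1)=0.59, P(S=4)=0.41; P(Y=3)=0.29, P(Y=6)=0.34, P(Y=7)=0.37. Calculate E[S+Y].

7.73

E[S+Y] = Σ_s Σ_y (s+y) · P(S=s)P(Y=y)
 = 4·0.1711 + 7·0.2006 + 8·0.2183 + 7·0.1189 + 10·0.1394 + 11·0.1517
 = 0.6844 + 1.4042 + 1.7464 + 0.8323 + 1.394 + 1.6687
 = 7.73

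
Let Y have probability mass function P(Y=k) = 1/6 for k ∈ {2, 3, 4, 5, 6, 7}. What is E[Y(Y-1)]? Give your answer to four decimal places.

E[Y(Y-1)] = Σ y(y-1)·P(Y=y)
 = 2·1/6 + 6·1/6 + 12·1/6 + 20·1/6 + 30·1/6 + 42·1/6
 = 1/3 + 1 + 2 + 10/3 + 5 + 7
 = 56/3

18.6667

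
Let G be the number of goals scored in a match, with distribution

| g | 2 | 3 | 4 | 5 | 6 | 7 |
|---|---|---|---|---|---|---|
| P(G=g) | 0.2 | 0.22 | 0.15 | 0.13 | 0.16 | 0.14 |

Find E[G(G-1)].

16.8

E[G(G-1)] = Σ g(g-1)·P(G=g)
 = 2·0.2 + 6·0.22 + 12·0.15 + 20·0.13 + 30·0.16 + 42·0.14
 = 0.4 + 1.32 + 1.8 + 2.6 + 4.8 + 5.88
 = 16.8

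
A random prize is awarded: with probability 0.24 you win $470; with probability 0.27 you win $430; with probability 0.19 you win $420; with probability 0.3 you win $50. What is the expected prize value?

E[payout] = 470·0.24 + 430·0.27 + 420·0.19 + 50·0.3
 = 112.8 + 116.1 + 79.8 + 15
 = 323.7

323.7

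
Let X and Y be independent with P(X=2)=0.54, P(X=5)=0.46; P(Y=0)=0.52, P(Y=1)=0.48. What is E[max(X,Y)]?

E[max(X,Y)] = Σ_x Σ_y max(x,y) · P(X=x)P(Y=y)
 = 2·0.2808 + 2·0.2592 + 5·0.2392 + 5·0.2208
 = 0.5616 + 0.5184 + 1.196 + 1.104
 = 3.38

3.38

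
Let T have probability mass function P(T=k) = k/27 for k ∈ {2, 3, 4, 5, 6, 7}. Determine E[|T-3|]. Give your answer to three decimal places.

2.296

E[|T-3|] = Σ |t-3|·P(T=t)
 = 1·2/27 + 0·1/9 + 1·4/27 + 2·5/27 + 3·2/9 + 4·7/27
 = 2/27 + 0 + 4/27 + 10/27 + 2/3 + 28/27
 = 62/27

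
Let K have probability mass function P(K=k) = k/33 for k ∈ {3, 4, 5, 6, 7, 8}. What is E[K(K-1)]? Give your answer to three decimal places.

32.970

E[K(K-1)] = Σ k(k-1)·P(K=k)
 = 6·1/11 + 12·4/33 + 20·5/33 + 30·2/11 + 42·7/33 + 56·8/33
 = 6/11 + 16/11 + 100/33 + 60/11 + 98/11 + 448/33
 = 1088/33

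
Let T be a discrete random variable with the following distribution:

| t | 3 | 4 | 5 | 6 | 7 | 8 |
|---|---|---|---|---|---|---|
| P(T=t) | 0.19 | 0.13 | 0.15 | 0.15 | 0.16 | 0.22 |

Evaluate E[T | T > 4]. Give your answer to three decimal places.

6.662

P(T > 4) = 0.15 + 0.15 + 0.16 + 0.22 = 0.68.
E[T | T > 4] = [5·0.15 + 6·0.15 + 7·0.16 + 8·0.22] / 0.68
 = 4.53 / 0.68
 = 453/68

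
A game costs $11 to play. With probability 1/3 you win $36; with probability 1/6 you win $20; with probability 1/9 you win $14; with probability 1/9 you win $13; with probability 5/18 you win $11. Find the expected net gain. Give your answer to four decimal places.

10.3889

E[payout] = 36·1/3 + 20·1/6 + 14·1/9 + 13·1/9 + 11·5/18
 = 12 + 10/3 + 14/9 + 13/9 + 55/18
 = 385/18
Net = 385/18 - 11 = 187/18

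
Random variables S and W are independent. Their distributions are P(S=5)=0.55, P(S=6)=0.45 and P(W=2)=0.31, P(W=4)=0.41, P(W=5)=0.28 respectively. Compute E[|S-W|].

1.79

E[|S-W|] = Σ_s Σ_w |s-w| · P(S=s)P(W=w)
 = 3·0.1705 + 1·0.2255 + 0·0.154 + 4·0.1395 + 2·0.1845 + 1·0.126
 = 0.5115 + 0.2255 + 0 + 0.558 + 0.369 + 0.126
 = 1.79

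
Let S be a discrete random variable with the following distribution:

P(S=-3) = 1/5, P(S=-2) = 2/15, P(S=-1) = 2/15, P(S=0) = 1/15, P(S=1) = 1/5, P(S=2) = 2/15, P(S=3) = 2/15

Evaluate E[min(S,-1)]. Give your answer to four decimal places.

-1.5333

E[min(S,-1)] = Σ min(s,-1)·P(S=s)
 = (-3)·1/5 + (-2)·2/15 + (-1)·2/15 + (-1)·1/15 + (-1)·1/5 + (-1)·2/15 + (-1)·2/15
 = (-3/5) + (-4/15) + (-2/15) + (-1/15) + (-1/5) + (-2/15) + (-2/15)
 = -23/15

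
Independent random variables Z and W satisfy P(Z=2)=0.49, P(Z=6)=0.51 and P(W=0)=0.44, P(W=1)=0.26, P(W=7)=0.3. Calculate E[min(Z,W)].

1.472

E[min(Z,W)] = Σ_z Σ_w min(z,w) · P(Z=z)P(W=w)
 = 0·0.2156 + 1·0.1274 + 2·0.147 + 0·0.2244 + 1·0.1326 + 6·0.153
 = 0 + 0.1274 + 0.294 + 0 + 0.1326 + 0.918
 = 1.472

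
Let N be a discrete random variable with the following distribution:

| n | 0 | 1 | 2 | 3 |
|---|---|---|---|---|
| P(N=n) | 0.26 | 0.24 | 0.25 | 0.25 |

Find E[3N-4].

0.47

E[3N-4] = Σ (3n-4)·P(N=n)
 = (-4)·0.26 + (-1)·0.24 + 2·0.25 + 5·0.25
 = (-1.04) + (-0.24) + 0.5 + 1.25
 = 0.47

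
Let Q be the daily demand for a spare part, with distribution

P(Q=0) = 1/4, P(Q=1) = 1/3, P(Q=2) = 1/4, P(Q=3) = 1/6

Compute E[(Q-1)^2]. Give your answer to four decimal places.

E[(Q-1)^2] = Σ (q-1)^2·P(Q=q)
 = 1·1/4 + 0·1/3 + 1·1/4 + 4·1/6
 = 1/4 + 0 + 1/4 + 2/3
 = 7/6

1.1667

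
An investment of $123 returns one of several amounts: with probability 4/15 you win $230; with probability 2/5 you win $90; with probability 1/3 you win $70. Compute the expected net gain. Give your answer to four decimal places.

-2.3333

E[payout] = 230·4/15 + 90·2/5 + 70·1/3
 = 184/3 + 36 + 70/3
 = 362/3
Net = 362/3 - 123 = -7/3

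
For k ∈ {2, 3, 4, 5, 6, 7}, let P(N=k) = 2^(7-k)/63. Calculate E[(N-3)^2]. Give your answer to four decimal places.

E[(N-3)^2] = Σ (n-3)^2·P(N=n)
 = 1·32/63 + 0·16/63 + 1·8/63 + 4·4/63 + 9·2/63 + 16·1/63
 = 32/63 + 0 + 8/63 + 16/63 + 2/7 + 16/63
 = 10/7

1.4286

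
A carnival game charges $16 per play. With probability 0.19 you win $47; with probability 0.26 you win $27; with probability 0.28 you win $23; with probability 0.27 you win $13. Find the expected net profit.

9.9

E[payout] = 47·0.19 + 27·0.26 + 23·0.28 + 13·0.27
 = 8.93 + 7.02 + 6.44 + 3.51
 = 25.9
Net = 25.9 - 16 = 9.9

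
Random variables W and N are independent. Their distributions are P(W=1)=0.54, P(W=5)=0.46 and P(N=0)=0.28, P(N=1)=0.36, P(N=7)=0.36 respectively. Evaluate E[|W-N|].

2.9552

E[|W-N|] = Σ_w Σ_n |w-n| · P(W=w)P(N=n)
 = 1·0.1512 + 0·0.1944 + 6·0.1944 + 5·0.1288 + 4·0.1656 + 2·0.1656
 = 0.1512 + 0 + 1.1664 + 0.644 + 0.6624 + 0.3312
 = 2.9552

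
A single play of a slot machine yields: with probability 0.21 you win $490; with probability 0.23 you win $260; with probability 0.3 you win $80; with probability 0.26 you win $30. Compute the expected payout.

194.5

E[payout] = 490·0.21 + 260·0.23 + 80·0.3 + 30·0.26
 = 102.9 + 59.8 + 24 + 7.8
 = 194.5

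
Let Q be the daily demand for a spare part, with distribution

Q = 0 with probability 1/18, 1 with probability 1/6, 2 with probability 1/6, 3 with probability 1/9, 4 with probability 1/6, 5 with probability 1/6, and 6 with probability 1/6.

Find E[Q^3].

E[Q^3] = Σ q^3·P(Q=q)
 = 0·1/18 + 1·1/6 + 8·1/6 + 27·1/9 + 64·1/6 + 125·1/6 + 216·1/6
 = 0 + 1/6 + 4/3 + 3 + 32/3 + 125/6 + 36
 = 72

72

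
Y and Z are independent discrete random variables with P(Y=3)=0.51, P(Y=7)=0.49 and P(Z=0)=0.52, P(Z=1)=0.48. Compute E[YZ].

2.3808

E[YZ] = Σ_y Σ_z yz · P(Y=y)P(Z=z)
 = 0·0.2652 + 3·0.2448 + 0·0.2548 + 7·0.2352
 = 0 + 0.7344 + 0 + 1.6464
 = 2.3808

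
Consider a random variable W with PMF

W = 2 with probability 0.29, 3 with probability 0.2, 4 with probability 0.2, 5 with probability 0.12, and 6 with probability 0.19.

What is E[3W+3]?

E[3W+3] = Σ (3w+3)·P(W=w)
 = 9·0.29 + 12·0.2 + 15·0.2 + 18·0.12 + 21·0.19
 = 2.61 + 2.4 + 3 + 2.16 + 3.99
 = 14.16

14.16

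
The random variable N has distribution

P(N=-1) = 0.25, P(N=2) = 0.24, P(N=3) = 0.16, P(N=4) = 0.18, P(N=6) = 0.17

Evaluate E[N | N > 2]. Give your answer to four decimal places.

4.3529

P(N > 2) = 0.16 + 0.18 + 0.17 = 0.51.
E[N | N > 2] = [3·0.16 + 4·0.18 + 6·0.17] / 0.51
 = 2.22 / 0.51
 = 74/17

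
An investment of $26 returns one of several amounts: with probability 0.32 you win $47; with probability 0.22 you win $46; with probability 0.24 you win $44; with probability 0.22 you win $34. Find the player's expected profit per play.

17.2

E[payout] = 47·0.32 + 46·0.22 + 44·0.24 + 34·0.22
 = 15.04 + 10.12 + 10.56 + 7.48
 = 43.2
Net = 43.2 - 26 = 17.2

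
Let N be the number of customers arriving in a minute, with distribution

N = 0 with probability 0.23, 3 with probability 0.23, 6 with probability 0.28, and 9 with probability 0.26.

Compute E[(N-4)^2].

E[(N-4)^2] = Σ (n-4)^2·P(N=n)
 = 16·0.23 + 1·0.23 + 4·0.28 + 25·0.26
 = 3.68 + 0.23 + 1.12 + 6.5
 = 11.53

11.53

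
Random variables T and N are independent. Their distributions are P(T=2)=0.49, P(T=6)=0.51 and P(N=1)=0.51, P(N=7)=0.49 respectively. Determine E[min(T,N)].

E[min(T,N)] = Σ_t Σ_n min(t,n) · P(T=t)P(N=n)
 = 1·0.2499 + 2·0.2401 + 1·0.2601 + 6·0.2499
 = 0.2499 + 0.4802 + 0.2601 + 1.4994
 = 2.4896

2.4896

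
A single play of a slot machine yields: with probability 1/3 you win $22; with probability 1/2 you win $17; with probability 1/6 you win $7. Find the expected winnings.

E[payout] = 22·1/3 + 17·1/2 + 7·1/6
 = 22/3 + 17/2 + 7/6
 = 17

17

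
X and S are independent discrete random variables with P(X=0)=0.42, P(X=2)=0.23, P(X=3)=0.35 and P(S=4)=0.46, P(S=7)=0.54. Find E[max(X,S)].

E[max(X,S)] = Σ_x Σ_s max(x,s) · P(X=x)P(S=s)
 = 4·0.1932 + 7·0.2268 + 4·0.1058 + 7·0.1242 + 4·0.161 + 7·0.189
 = 0.7728 + 1.5876 + 0.4232 + 0.8694 + 0.644 + 1.323
 = 5.62

5.62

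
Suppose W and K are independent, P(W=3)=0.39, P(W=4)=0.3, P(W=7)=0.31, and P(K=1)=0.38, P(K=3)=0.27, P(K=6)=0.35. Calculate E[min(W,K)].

2.6705

E[min(W,K)] = Σ_w Σ_k min(w,k) · P(W=w)P(K=k)
 = 1·0.1482 + 3·0.1053 + 3·0.1365 + 1·0.114 + 3·0.081 + 4·0.105 + 1·0.1178 + 3·0.0837 + 6·0.1085
 = 0.1482 + 0.3159 + 0.4095 + 0.114 + 0.243 + 0.42 + 0.1178 + 0.2511 + 0.651
 = 2.6705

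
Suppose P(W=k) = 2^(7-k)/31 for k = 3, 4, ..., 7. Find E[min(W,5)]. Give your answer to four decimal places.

3.7097

E[min(W,5)] = Σ min(w,5)·P(W=w)
 = 3·16/31 + 4·8/31 + 5·4/31 + 5·2/31 + 5·1/31
 = 48/31 + 32/31 + 20/31 + 10/31 + 5/31
 = 115/31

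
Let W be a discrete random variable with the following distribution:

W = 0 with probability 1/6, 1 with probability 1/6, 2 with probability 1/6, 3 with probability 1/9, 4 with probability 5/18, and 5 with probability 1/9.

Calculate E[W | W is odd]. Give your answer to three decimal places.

2.714

P(W is odd) = 1/6 + 1/9 + 1/9 = 7/18.
E[W | W is odd] = [1·1/6 + 3·1/9 + 5·1/9] / (7/18)
 = 19/18 / (7/18)
 = 19/7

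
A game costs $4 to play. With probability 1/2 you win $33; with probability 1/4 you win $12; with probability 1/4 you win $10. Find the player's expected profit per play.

18

E[payout] = 33·1/2 + 12·1/4 + 10·1/4
 = 33/2 + 3 + 5/2
 = 22
Net = 22 - 4 = 18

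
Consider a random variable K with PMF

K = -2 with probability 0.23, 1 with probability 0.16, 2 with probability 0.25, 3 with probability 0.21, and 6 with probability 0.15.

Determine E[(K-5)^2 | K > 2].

P(K > 2) = 0.21 + 0.15 = 0.36.
E[(K-5)^2 | K > 2] = [4·0.21 + 1·0.15] / 0.36
 = 0.99 / 0.36
 = 11/4

2.75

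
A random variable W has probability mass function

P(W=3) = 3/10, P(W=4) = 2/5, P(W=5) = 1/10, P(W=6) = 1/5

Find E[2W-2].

6.4

E[2W-2] = Σ (2w-2)·P(W=w)
 = 4·3/10 + 6·2/5 + 8·1/10 + 10·1/5
 = 6/5 + 12/5 + 4/5 + 2
 = 32/5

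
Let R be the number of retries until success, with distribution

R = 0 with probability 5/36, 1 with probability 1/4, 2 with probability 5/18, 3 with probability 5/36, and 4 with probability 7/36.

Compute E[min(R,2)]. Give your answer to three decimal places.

E[min(R,2)] = Σ min(r,2)·P(R=r)
 = 0·5/36 + 1·1/4 + 2·5/18 + 2·5/36 + 2·7/36
 = 0 + 1/4 + 5/9 + 5/18 + 7/18
 = 53/36

1.472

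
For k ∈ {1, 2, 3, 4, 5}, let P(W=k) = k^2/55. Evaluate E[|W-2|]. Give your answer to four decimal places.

2.1273

E[|W-2|] = Σ |w-2|·P(W=w)
 = 1·1/55 + 0·4/55 + 1·9/55 + 2·16/55 + 3·5/11
 = 1/55 + 0 + 9/55 + 32/55 + 15/11
 = 117/55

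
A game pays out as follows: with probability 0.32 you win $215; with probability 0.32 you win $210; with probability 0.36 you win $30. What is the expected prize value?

146.8

E[payout] = 215·0.32 + 210·0.32 + 30·0.36
 = 68.8 + 67.2 + 10.8
 = 146.8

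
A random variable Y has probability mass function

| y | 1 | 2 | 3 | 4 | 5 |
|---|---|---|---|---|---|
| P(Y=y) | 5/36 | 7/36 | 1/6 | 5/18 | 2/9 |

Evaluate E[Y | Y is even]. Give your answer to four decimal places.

P(Y is even) = 7/36 + 5/18 = 17/36.
E[Y | Y is even] = [2·7/36 + 4·5/18] / (17/36)
 = 3/2 / (17/36)
 = 54/17

3.1765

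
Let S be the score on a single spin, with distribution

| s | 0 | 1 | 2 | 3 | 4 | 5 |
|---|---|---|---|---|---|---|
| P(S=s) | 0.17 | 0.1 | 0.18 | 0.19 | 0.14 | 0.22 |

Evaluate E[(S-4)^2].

4.75

E[(S-4)^2] = Σ (s-4)^2·P(S=s)
 = 16·0.17 + 9·0.1 + 4·0.18 + 1·0.19 + 0·0.14 + 1·0.22
 = 2.72 + 0.9 + 0.72 + 0.19 + 0 + 0.22
 = 4.75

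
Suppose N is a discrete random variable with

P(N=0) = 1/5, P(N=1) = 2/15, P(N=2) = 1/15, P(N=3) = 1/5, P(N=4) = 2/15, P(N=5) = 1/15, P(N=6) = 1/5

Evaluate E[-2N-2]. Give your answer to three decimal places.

-7.867

E[-2N-2] = Σ (-2n-2)·P(N=n)
 = (-2)·1/5 + (-4)·2/15 + (-6)·1/15 + (-8)·1/5 + (-10)·2/15 + (-12)·1/15 + (-14)·1/5
 = (-2/5) + (-8/15) + (-2/5) + (-8/5) + (-4/3) + (-4/5) + (-14/5)
 = -118/15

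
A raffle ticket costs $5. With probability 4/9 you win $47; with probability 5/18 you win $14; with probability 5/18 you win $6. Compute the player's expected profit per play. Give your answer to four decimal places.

E[payout] = 47·4/9 + 14·5/18 + 6·5/18
 = 188/9 + 35/9 + 5/3
 = 238/9
Net = 238/9 - 5 = 193/9

21.4444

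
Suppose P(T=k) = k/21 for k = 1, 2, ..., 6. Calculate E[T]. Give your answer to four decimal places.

E[T] = Σ t·P(T=t)
 = 1·1/21 + 2·2/21 + 3·1/7 + 4·4/21 + 5·5/21 + 6·2/7
 = 1/21 + 4/21 + 3/7 + 16/21 + 25/21 + 12/7
 = 13/3

4.3333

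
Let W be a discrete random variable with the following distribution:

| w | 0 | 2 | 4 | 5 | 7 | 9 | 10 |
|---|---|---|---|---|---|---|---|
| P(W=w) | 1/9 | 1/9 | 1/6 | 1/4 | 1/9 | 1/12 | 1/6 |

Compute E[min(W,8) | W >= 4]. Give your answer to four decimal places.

P(W >= 4) = 1/6 + 1/4 + 1/9 + 1/12 + 1/6 = 7/9.
E[min(W,8) | W >= 4] = [4·1/6 + 5·1/4 + 7·1/9 + 8·1/12 + 8·1/6] / (7/9)
 = 169/36 / (7/9)
 = 169/28

6.0357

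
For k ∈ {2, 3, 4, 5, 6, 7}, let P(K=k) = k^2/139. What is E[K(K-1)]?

28

E[K(K-1)] = Σ k(k-1)·P(K=k)
 = 2·4/139 + 6·9/139 + 12·16/139 + 20·25/139 + 30·36/139 + 42·49/139
 = 8/139 + 54/139 + 192/139 + 500/139 + 1080/139 + 2058/139
 = 28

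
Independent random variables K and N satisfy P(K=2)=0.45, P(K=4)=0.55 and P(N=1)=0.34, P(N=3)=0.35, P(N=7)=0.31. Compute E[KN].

E[KN] = Σ_k Σ_n kn · P(K=k)P(N=n)
 = 2·0.153 + 6·0.1575 + 14·0.1395 + 4·0.187 + 12·0.1925 + 28·0.1705
 = 0.306 + 0.945 + 1.953 + 0.748 + 2.31 + 4.774
 = 11.036

11.036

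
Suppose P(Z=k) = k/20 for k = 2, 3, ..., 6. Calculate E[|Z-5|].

E[|Z-5|] = Σ |z-5|·P(Z=z)
 = 3·1/10 + 2·3/20 + 1·1/5 + 0·1/4 + 1·3/10
 = 3/10 + 3/10 + 1/5 + 0 + 3/10
 = 11/10

1.1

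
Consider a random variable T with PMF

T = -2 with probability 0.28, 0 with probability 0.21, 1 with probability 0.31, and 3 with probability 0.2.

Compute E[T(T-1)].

2.88

E[T(T-1)] = Σ t(t-1)·P(T=t)
 = 6·0.28 + 0·0.21 + 0·0.31 + 6·0.2
 = 1.68 + 0 + 0 + 1.2
 = 2.88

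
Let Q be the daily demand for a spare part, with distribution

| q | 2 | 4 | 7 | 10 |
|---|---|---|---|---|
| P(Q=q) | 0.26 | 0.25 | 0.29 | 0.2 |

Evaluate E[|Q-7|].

2.65

E[|Q-7|] = Σ |q-7|·P(Q=q)
 = 5·0.26 + 3·0.25 + 0·0.29 + 3·0.2
 = 1.3 + 0.75 + 0 + 0.6
 = 2.65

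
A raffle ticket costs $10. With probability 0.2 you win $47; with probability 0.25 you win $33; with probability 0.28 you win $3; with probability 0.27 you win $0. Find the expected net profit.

8.49

E[payout] = 47·0.2 + 33·0.25 + 3·0.28 + 0·0.27
 = 9.4 + 8.25 + 0.84 + 0
 = 18.49
Net = 18.49 - 10 = 8.49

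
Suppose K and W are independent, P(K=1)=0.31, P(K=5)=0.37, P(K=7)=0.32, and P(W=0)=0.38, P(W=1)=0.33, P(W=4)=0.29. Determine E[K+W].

5.89

E[K+W] = Σ_k Σ_w (k+w) · P(K=k)P(W=w)
 = 1·0.1178 + 2·0.1023 + 5·0.0899 + 5·0.1406 + 6·0.1221 + 9·0.1073 + 7·0.1216 + 8·0.1056 + 11·0.0928
 = 0.1178 + 0.2046 + 0.4495 + 0.703 + 0.7326 + 0.9657 + 0.8512 + 0.8448 + 1.0208
 = 5.89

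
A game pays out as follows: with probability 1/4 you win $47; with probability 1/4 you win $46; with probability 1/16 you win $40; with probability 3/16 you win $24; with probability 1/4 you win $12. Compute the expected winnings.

33.25

E[payout] = 47·1/4 + 46·1/4 + 40·1/16 + 24·3/16 + 12·1/4
 = 47/4 + 23/2 + 5/2 + 9/2 + 3
 = 133/4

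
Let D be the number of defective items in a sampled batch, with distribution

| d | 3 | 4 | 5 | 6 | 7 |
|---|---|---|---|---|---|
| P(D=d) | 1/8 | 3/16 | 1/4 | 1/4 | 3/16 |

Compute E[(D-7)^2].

4.9375

E[(D-7)^2] = Σ (d-7)^2·P(D=d)
 = 16·1/8 + 9·3/16 + 4·1/4 + 1·1/4 + 0·3/16
 = 2 + 27/16 + 1 + 1/4 + 0
 = 79/16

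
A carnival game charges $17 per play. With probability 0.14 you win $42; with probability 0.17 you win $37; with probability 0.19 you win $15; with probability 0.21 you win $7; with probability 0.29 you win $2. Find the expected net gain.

0.07

E[payout] = 42·0.14 + 37·0.17 + 15·0.19 + 7·0.21 + 2·0.29
 = 5.88 + 6.29 + 2.85 + 1.47 + 0.58
 = 17.07
Net = 17.07 - 17 = 0.07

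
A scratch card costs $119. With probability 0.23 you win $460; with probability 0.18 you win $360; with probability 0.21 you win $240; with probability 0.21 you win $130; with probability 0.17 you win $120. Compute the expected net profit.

149.7

E[payout] = 460·0.23 + 360·0.18 + 240·0.21 + 130·0.21 + 120·0.17
 = 105.8 + 64.8 + 50.4 + 27.3 + 20.4
 = 268.7
Net = 268.7 - 119 = 149.7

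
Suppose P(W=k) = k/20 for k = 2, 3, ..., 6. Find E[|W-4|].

1.2

E[|W-4|] = Σ |w-4|·P(W=w)
 = 2·1/10 + 1·3/20 + 0·1/5 + 1·1/4 + 2·3/10
 = 1/5 + 3/20 + 0 + 1/4 + 3/5
 = 6/5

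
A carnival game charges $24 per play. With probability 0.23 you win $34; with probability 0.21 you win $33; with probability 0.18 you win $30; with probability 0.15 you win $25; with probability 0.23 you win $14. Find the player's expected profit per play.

E[payout] = 34·0.23 + 33·0.21 + 30·0.18 + 25·0.15 + 14·0.23
 = 7.82 + 6.93 + 5.4 + 3.75 + 3.22
 = 27.12
Net = 27.12 - 24 = 3.12

3.12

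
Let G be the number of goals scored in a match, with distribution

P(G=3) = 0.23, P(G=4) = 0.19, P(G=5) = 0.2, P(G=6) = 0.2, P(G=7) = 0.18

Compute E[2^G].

E[2^G] = Σ 2^g·P(G=g)
 = 8·0.23 + 16·0.19 + 32·0.2 + 64·0.2 + 128·0.18
 = 1.84 + 3.04 + 6.4 + 12.8 + 23.04
 = 47.12

47.12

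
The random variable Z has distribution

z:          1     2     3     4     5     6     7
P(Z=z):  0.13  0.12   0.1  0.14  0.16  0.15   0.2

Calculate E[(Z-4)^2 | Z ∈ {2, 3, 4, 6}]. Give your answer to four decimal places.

2.3137

P(Z ∈ {2, 3, 4, 6}) = 0.12 + 0.1 + 0.14 + 0.15 = 0.51.
E[(Z-4)^2 | Z ∈ {2, 3, 4, 6}] = [4·0.12 + 1·0.1 + 0·0.14 + 4·0.15] / 0.51
 = 1.18 / 0.51
 = 118/51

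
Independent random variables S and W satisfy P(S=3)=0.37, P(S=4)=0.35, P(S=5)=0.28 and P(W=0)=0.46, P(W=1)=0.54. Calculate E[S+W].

E[S+W] = Σ_s Σ_w (s+w) · P(S=s)P(W=w)
 = 3·0.1702 + 4·0.1998 + 4·0.161 + 5·0.189 + 5·0.1288 + 6·0.1512
 = 0.5106 + 0.7992 + 0.644 + 0.945 + 0.644 + 0.9072
 = 4.45

4.45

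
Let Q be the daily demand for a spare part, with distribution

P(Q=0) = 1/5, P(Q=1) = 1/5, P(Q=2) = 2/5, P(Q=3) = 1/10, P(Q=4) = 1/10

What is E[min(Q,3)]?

1.6

E[min(Q,3)] = Σ min(q,3)·P(Q=q)
 = 0·1/5 + 1·1/5 + 2·2/5 + 3·1/10 + 3·1/10
 = 0 + 1/5 + 4/5 + 3/10 + 3/10
 = 8/5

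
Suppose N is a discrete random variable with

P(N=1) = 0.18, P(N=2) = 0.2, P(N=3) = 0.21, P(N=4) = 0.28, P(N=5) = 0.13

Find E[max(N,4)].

4.13

E[max(N,4)] = Σ max(n,4)·P(N=n)
 = 4·0.18 + 4·0.2 + 4·0.21 + 4·0.28 + 5·0.13
 = 0.72 + 0.8 + 0.84 + 1.12 + 0.65
 = 4.13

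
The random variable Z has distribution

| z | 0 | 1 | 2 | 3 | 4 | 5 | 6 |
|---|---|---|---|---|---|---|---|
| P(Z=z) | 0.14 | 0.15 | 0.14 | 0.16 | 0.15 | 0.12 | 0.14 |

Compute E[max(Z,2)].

3.38

E[max(Z,2)] = Σ max(z,2)·P(Z=z)
 = 2·0.14 + 2·0.15 + 2·0.14 + 3·0.16 + 4·0.15 + 5·0.12 + 6·0.14
 = 0.28 + 0.3 + 0.28 + 0.48 + 0.6 + 0.6 + 0.84
 = 3.38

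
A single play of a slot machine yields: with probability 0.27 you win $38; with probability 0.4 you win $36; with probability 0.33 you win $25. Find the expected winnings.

E[payout] = 38·0.27 + 36·0.4 + 25·0.33
 = 10.26 + 14.4 + 8.25
 = 32.91

32.91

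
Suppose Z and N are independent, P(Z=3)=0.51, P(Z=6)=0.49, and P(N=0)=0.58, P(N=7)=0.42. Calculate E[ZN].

E[ZN] = Σ_z Σ_n zn · P(Z=z)P(N=n)
 = 0·0.2958 + 21·0.2142 + 0·0.2842 + 42·0.2058
 = 0 + 4.4982 + 0 + 8.6436
 = 13.1418

13.1418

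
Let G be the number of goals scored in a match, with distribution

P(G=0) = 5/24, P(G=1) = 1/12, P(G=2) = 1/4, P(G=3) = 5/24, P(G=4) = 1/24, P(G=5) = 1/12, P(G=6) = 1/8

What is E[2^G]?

E[2^G] = Σ 2^g·P(G=g)
 = 1·5/24 + 2·1/12 + 4·1/4 + 8·5/24 + 16·1/24 + 32·1/12 + 64·1/8
 = 5/24 + 1/6 + 1 + 5/3 + 2/3 + 8/3 + 8
 = 115/8

14.375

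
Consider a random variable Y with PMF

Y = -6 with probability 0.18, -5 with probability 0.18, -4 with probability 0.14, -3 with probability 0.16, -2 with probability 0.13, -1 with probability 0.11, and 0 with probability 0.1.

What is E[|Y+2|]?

2.01

E[|Y+2|] = Σ |y+2|·P(Y=y)
 = 4·0.18 + 3·0.18 + 2·0.14 + 1·0.16 + 0·0.13 + 1·0.11 + 2·0.1
 = 0.72 + 0.54 + 0.28 + 0.16 + 0 + 0.11 + 0.2
 = 2.01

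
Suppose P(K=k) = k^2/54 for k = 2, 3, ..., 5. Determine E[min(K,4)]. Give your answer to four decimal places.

E[min(K,4)] = Σ min(k,4)·P(K=k)
 = 2·2/27 + 3·1/6 + 4·8/27 + 4·25/54
 = 4/27 + 1/2 + 32/27 + 50/27
 = 199/54

3.6852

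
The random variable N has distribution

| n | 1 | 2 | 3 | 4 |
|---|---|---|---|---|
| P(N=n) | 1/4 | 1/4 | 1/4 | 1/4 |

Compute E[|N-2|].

E[|N-2|] = Σ |n-2|·P(N=n)
 = 1·1/4 + 0·1/4 + 1·1/4 + 2·1/4
 = 1/4 + 0 + 1/4 + 1/2
 = 1

1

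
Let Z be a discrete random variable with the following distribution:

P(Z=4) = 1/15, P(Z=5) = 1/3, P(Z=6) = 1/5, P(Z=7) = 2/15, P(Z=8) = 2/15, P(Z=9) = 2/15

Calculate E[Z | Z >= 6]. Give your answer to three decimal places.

P(Z >= 6) = 1/5 + 2/15 + 2/15 + 2/15 = 3/5.
E[Z | Z >= 6] = [6·1/5 + 7·2/15 + 8·2/15 + 9·2/15] / (3/5)
 = 22/5 / (3/5)
 = 22/3

7.333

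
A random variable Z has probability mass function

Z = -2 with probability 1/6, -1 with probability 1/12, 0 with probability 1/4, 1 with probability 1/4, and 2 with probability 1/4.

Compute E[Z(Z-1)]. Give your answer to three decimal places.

1.667

E[Z(Z-1)] = Σ z(z-1)·P(Z=z)
 = 6·1/6 + 2·1/12 + 0·1/4 + 0·1/4 + 2·1/4
 = 1 + 1/6 + 0 + 0 + 1/2
 = 5/3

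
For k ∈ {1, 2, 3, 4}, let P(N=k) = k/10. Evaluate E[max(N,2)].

E[max(N,2)] = Σ max(n,2)·P(N=n)
 = 2·1/10 + 2·1/5 + 3·3/10 + 4·2/5
 = 1/5 + 2/5 + 9/10 + 8/5
 = 31/10

3.1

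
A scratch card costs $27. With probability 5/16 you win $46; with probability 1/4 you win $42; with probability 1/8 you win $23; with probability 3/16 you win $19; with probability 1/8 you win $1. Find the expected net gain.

4.4375

E[payout] = 46·5/16 + 42·1/4 + 23·1/8 + 19·3/16 + 1·1/8
 = 115/8 + 21/2 + 23/8 + 57/16 + 1/8
 = 503/16
Net = 503/16 - 27 = 71/16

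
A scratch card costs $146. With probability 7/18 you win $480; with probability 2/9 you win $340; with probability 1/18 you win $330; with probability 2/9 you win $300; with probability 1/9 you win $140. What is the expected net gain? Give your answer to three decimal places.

216.778

E[payout] = 480·7/18 + 340·2/9 + 330·1/18 + 300·2/9 + 140·1/9
 = 560/3 + 680/9 + 55/3 + 200/3 + 140/9
 = 3265/9
Net = 3265/9 - 146 = 1951/9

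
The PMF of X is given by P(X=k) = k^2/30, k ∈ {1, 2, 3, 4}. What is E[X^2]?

11.8

E[X^2] = Σ x^2·P(X=x)
 = 1·1/30 + 4·2/15 + 9·3/10 + 16·8/15
 = 1/30 + 8/15 + 27/10 + 128/15
 = 59/5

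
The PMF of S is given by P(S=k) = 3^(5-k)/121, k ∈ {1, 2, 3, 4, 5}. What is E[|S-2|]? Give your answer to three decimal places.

E[|S-2|] = Σ |s-2|·P(S=s)
 = 1·81/121 + 0·27/121 + 1·9/121 + 2·3/121 + 3·1/121
 = 81/121 + 0 + 9/121 + 6/121 + 3/121
 = 9/11

0.818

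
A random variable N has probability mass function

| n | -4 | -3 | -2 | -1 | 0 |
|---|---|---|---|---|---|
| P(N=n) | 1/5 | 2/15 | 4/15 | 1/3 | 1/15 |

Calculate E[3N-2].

E[3N-2] = Σ (3n-2)·P(N=n)
 = (-14)·1/5 + (-11)·2/15 + (-8)·4/15 + (-5)·1/3 + (-2)·1/15
 = (-14/5) + (-22/15) + (-32/15) + (-5/3) + (-2/15)
 = -41/5

-8.2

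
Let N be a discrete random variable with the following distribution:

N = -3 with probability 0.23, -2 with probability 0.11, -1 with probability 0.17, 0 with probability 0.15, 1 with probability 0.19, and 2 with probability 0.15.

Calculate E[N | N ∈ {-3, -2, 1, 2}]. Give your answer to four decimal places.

-0.6176

P(N ∈ {-3, -2, 1, 2}) = 0.23 + 0.11 + 0.19 + 0.15 = 0.68.
E[N | N ∈ {-3, -2, 1, 2}] = [(-3)·0.23 + (-2)·0.11 + 1·0.19 + 2·0.15] / 0.68
 = -0.42 / 0.68
 = -21/34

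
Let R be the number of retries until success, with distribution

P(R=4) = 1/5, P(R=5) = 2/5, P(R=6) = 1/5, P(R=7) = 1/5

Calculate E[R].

E[R] = Σ r·P(R=r)
 = 4·1/5 + 5·2/5 + 6·1/5 + 7·1/5
 = 4/5 + 2 + 6/5 + 7/5
 = 27/5

5.4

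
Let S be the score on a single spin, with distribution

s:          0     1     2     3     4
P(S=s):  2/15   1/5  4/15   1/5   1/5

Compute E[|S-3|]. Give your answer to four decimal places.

1.2667

E[|S-3|] = Σ |s-3|·P(S=s)
 = 3·2/15 + 2·1/5 + 1·4/15 + 0·1/5 + 1·1/5
 = 2/5 + 2/5 + 4/15 + 0 + 1/5
 = 19/15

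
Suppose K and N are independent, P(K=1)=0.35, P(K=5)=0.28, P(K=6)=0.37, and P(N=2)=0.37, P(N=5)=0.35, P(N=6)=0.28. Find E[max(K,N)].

5.1579

E[max(K,N)] = Σ_k Σ_n max(k,n) · P(K=k)P(N=n)
 = 2·0.1295 + 5·0.1225 + 6·0.098 + 5·0.1036 + 5·0.098 + 6·0.0784 + 6·0.1369 + 6·0.1295 + 6·0.1036
 = 0.259 + 0.6125 + 0.588 + 0.518 + 0.49 + 0.4704 + 0.8214 + 0.777 + 0.6216
 = 5.1579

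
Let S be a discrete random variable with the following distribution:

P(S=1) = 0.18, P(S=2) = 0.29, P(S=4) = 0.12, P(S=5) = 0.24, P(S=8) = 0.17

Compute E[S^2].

E[S^2] = Σ s^2·P(S=s)
 = 1·0.18 + 4·0.29 + 16·0.12 + 25·0.24 + 64·0.17
 = 0.18 + 1.16 + 1.92 + 6 + 10.88
 = 20.14

20.14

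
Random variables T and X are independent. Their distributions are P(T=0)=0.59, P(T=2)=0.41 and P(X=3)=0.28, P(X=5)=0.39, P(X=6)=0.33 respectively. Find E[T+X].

E[T+X] = Σ_t Σ_x (t+x) · P(T=t)P(X=x)
 = 3·0.1652 + 5·0.2301 + 6·0.1947 + 5·0.1148 + 7·0.1599 + 8·0.1353
 = 0.4956 + 1.1505 + 1.1682 + 0.574 + 1.1193 + 1.0824
 = 5.59

5.59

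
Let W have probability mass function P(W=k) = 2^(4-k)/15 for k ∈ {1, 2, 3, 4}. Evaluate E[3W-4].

1.2

E[3W-4] = Σ (3w-4)·P(W=w)
 = (-1)·8/15 + 2·4/15 + 5·2/15 + 8·1/15
 = (-8/15) + 8/15 + 2/3 + 8/15
 = 6/5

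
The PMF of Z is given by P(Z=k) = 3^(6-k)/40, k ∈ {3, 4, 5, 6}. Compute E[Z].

3.45

E[Z] = Σ z·P(Z=z)
 = 3·27/40 + 4·9/40 + 5·3/40 + 6·1/40
 = 81/40 + 9/10 + 3/8 + 3/20
 = 69/20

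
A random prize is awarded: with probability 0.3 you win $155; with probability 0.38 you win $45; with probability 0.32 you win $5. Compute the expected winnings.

65.2

E[payout] = 155·0.3 + 45·0.38 + 5·0.32
 = 46.5 + 17.1 + 1.6
 = 65.2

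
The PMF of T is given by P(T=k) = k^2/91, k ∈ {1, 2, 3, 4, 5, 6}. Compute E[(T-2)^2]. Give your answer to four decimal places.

9.6154

E[(T-2)^2] = Σ (t-2)^2·P(T=t)
 = 1·1/91 + 0·4/91 + 1·9/91 + 4·16/91 + 9·25/91 + 16·36/91
 = 1/91 + 0 + 9/91 + 64/91 + 225/91 + 576/91
 = 125/13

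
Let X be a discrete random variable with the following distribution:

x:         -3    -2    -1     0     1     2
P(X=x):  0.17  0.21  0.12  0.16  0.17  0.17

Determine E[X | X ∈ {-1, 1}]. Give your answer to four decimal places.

P(X ∈ {-1, 1}) = 0.12 + 0.17 = 0.29.
E[X | X ∈ {-1, 1}] = [(-1)·0.12 + 1·0.17] / 0.29
 = 0.05 / 0.29
 = 5/29

0.1724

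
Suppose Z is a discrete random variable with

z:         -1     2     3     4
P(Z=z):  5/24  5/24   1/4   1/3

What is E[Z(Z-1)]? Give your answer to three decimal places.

E[Z(Z-1)] = Σ z(z-1)·P(Z=z)
 = 2·5/24 + 2·5/24 + 6·1/4 + 12·1/3
 = 5/12 + 5/12 + 3/2 + 4
 = 19/3

6.333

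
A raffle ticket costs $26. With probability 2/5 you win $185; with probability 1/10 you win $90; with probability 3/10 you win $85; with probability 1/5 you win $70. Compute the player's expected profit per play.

E[payout] = 185·2/5 + 90·1/10 + 85·3/10 + 70·1/5
 = 74 + 9 + 51/2 + 14
 = 245/2
Net = 245/2 - 26 = 193/2

96.5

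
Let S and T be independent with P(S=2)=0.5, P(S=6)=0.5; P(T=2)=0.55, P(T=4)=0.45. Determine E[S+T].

6.9

E[S+T] = Σ_s Σ_t (s+t) · P(S=s)P(T=t)
 = 4·0.275 + 6·0.225 + 8·0.275 + 10·0.225
 = 1.1 + 1.35 + 2.2 + 2.25
 = 6.9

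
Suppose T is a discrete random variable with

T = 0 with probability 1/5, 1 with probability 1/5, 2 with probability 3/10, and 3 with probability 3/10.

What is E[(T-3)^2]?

2.9

E[(T-3)^2] = Σ (t-3)^2·P(T=t)
 = 9·1/5 + 4·1/5 + 1·3/10 + 0·3/10
 = 9/5 + 4/5 + 3/10 + 0
 = 29/10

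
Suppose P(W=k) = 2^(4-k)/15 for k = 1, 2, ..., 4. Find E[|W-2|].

E[|W-2|] = Σ |w-2|·P(W=w)
 = 1·8/15 + 0·4/15 + 1·2/15 + 2·1/15
 = 8/15 + 0 + 2/15 + 2/15
 = 4/5

0.8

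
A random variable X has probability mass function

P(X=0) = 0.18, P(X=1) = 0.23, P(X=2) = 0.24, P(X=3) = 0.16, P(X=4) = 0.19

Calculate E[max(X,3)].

3.19

E[max(X,3)] = Σ max(x,3)·P(X=x)
 = 3·0.18 + 3·0.23 + 3·0.24 + 3·0.16 + 4·0.19
 = 0.54 + 0.69 + 0.72 + 0.48 + 0.76
 = 3.19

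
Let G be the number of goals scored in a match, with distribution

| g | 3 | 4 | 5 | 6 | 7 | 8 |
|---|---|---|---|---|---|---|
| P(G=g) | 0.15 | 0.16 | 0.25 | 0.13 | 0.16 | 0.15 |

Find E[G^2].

E[G^2] = Σ g^2·P(G=g)
 = 9·0.15 + 16·0.16 + 25·0.25 + 36·0.13 + 49·0.16 + 64·0.15
 = 1.35 + 2.56 + 6.25 + 4.68 + 7.84 + 9.6
 = 32.28

32.28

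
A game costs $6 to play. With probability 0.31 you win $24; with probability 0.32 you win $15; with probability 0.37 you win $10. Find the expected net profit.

E[payout] = 24·0.31 + 15·0.32 + 10·0.37
 = 7.44 + 4.8 + 3.7
 = 15.94
Net = 15.94 - 6 = 9.94

9.94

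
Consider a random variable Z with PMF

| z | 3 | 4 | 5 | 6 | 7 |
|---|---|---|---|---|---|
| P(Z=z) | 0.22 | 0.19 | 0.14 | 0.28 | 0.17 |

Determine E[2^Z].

E[2^Z] = Σ 2^z·P(Z=z)
 = 8·0.22 + 16·0.19 + 32·0.14 + 64·0.28 + 128·0.17
 = 1.76 + 3.04 + 4.48 + 17.92 + 21.76
 = 48.96

48.96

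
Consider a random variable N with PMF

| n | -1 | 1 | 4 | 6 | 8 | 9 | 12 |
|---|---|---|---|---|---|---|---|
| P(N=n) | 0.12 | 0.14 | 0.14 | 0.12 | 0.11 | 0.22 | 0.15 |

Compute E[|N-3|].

4.48

E[|N-3|] = Σ |n-3|·P(N=n)
 = 4·0.12 + 2·0.14 + 1·0.14 + 3·0.12 + 5·0.11 + 6·0.22 + 9·0.15
 = 0.48 + 0.28 + 0.14 + 0.36 + 0.55 + 1.32 + 1.35
 = 4.48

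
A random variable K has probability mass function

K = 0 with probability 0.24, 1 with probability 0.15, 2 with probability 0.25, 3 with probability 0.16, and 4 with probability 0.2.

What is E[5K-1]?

E[5K-1] = Σ (5k-1)·P(K=k)
 = (-1)·0.24 + 4·0.15 + 9·0.25 + 14·0.16 + 19·0.2
 = (-0.24) + 0.6 + 2.25 + 2.24 + 3.8
 = 8.65

8.65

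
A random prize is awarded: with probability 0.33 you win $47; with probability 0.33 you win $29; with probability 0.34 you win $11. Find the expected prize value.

28.82

E[payout] = 47·0.33 + 29·0.33 + 11·0.34
 = 15.51 + 9.57 + 3.74
 = 28.82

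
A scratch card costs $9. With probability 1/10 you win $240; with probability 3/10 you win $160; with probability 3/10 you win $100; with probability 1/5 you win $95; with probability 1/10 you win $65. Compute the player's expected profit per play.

118.5

E[payout] = 240·1/10 + 160·3/10 + 100·3/10 + 95·1/5 + 65·1/10
 = 24 + 48 + 30 + 19 + 13/2
 = 255/2
Net = 255/2 - 9 = 237/2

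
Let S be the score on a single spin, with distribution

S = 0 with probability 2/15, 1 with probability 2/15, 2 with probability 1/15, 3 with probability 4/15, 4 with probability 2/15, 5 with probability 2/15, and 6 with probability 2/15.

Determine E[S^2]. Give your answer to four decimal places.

E[S^2] = Σ s^2·P(S=s)
 = 0·2/15 + 1·2/15 + 4·1/15 + 9·4/15 + 16·2/15 + 25·2/15 + 36·2/15
 = 0 + 2/15 + 4/15 + 12/5 + 32/15 + 10/3 + 24/5
 = 196/15

13.0667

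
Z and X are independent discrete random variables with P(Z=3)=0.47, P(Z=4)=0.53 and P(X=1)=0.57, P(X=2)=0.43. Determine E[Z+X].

E[Z+X] = Σ_z Σ_x (z+x) · P(Z=z)P(X=x)
 = 4·0.2679 + 5·0.2021 + 5·0.3021 + 6·0.2279
 = 1.0716 + 1.0105 + 1.5105 + 1.3674
 = 4.96

4.96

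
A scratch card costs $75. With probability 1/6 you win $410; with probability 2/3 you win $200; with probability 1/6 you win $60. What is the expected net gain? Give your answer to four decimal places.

136.6667

E[payout] = 410·1/6 + 200·2/3 + 60·1/6
 = 205/3 + 400/3 + 10
 = 635/3
Net = 635/3 - 75 = 410/3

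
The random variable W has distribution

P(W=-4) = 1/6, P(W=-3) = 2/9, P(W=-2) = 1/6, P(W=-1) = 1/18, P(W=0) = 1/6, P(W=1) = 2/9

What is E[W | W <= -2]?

P(W <= -2) = 1/6 + 2/9 + 1/6 = 5/9.
E[W | W <= -2] = [(-4)·1/6 + (-3)·2/9 + (-2)·1/6] / (5/9)
 = -5/3 / (5/9)
 = -3

-3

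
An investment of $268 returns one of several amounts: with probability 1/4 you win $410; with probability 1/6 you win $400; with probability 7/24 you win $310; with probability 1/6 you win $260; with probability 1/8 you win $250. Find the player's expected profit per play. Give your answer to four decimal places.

E[payout] = 410·1/4 + 400·1/6 + 310·7/24 + 260·1/6 + 250·1/8
 = 205/2 + 200/3 + 1085/12 + 130/3 + 125/4
 = 2005/6
Net = 2005/6 - 268 = 397/6

66.1667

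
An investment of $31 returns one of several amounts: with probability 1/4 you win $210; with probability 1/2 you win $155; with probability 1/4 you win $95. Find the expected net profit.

122.75

E[payout] = 210·1/4 + 155·1/2 + 95·1/4
 = 105/2 + 155/2 + 95/4
 = 615/4
Net = 615/4 - 31 = 491/4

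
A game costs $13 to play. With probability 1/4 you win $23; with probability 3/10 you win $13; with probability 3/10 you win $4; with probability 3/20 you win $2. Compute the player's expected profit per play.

-1.85

E[payout] = 23·1/4 + 13·3/10 + 4·3/10 + 2·3/20
 = 23/4 + 39/10 + 6/5 + 3/10
 = 223/20
Net = 223/20 - 13 = -37/20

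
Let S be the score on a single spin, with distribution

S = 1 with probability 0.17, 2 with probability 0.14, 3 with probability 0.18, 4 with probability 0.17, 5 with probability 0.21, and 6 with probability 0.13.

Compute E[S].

E[S] = Σ s·P(S=s)
 = 1·0.17 + 2·0.14 + 3·0.18 + 4·0.17 + 5·0.21 + 6·0.13
 = 0.17 + 0.28 + 0.54 + 0.68 + 1.05 + 0.78
 = 3.5

3.5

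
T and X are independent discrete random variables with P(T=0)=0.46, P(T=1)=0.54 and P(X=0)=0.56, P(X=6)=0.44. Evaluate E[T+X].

3.18

E[T+X] = Σ_t Σ_x (t+x) · P(T=t)P(X=x)
 = 0·0.2576 + 6·0.2024 + 1·0.3024 + 7·0.2376
 = 0 + 1.2144 + 0.3024 + 1.6632
 = 3.18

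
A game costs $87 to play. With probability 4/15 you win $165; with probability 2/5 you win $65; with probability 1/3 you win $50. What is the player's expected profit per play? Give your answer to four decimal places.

E[payout] = 165·4/15 + 65·2/5 + 50·1/3
 = 44 + 26 + 50/3
 = 260/3
Net = 260/3 - 87 = -1/3

-0.3333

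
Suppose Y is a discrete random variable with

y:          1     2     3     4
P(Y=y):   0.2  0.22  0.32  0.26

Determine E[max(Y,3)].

E[max(Y,3)] = Σ max(y,3)·P(Y=y)
 = 3·0.2 + 3·0.22 + 3·0.32 + 4·0.26
 = 0.6 + 0.66 + 0.96 + 1.04
 = 3.26

3.26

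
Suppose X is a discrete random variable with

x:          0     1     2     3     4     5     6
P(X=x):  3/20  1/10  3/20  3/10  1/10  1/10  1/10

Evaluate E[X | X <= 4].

2.125

P(X <= 4) = 3/20 + 1/10 + 3/20 + 3/10 + 1/10 = 4/5.
E[X | X <= 4] = [0·3/20 + 1·1/10 + 2·3/20 + 3·3/10 + 4·1/10] / (4/5)
 = 17/10 / (4/5)
 = 17/8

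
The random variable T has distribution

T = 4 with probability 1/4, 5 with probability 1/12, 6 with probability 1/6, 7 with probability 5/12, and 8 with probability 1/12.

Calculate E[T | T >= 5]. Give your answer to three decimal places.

6.667

P(T >= 5) = 1/12 + 1/6 + 5/12 + 1/12 = 3/4.
E[T | T >= 5] = [5·1/12 + 6·1/6 + 7·5/12 + 8·1/12] / (3/4)
 = 5 / (3/4)
 = 20/3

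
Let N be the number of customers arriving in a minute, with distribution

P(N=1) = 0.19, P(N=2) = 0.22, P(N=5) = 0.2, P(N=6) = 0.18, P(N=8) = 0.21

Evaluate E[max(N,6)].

E[max(N,6)] = Σ max(n,6)·P(N=n)
 = 6·0.19 + 6·0.22 + 6·0.2 + 6·0.18 + 8·0.21
 = 1.14 + 1.32 + 1.2 + 1.08 + 1.68
 = 6.42

6.42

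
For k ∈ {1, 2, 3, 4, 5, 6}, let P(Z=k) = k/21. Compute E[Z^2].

E[Z^2] = Σ z^2·P(Z=z)
 = 1·1/21 + 4·2/21 + 9·1/7 + 16·4/21 + 25·5/21 + 36·2/7
 = 1/21 + 8/21 + 9/7 + 64/21 + 125/21 + 72/7
 = 21

21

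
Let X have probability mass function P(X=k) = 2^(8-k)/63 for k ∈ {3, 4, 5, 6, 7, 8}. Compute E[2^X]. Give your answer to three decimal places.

E[2^X] = Σ 2^x·P(X=x)
 = 8·32/63 + 16·16/63 + 32·8/63 + 64·4/63 + 128·2/63 + 256·1/63
 = 256/63 + 256/63 + 256/63 + 256/63 + 256/63 + 256/63
 = 512/21

24.381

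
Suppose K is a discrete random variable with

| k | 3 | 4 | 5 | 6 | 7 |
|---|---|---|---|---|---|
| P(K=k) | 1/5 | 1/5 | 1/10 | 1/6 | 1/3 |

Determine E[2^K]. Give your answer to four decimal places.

E[2^K] = Σ 2^k·P(K=k)
 = 8·1/5 + 16·1/5 + 32·1/10 + 64·1/6 + 128·1/3
 = 8/5 + 16/5 + 16/5 + 32/3 + 128/3
 = 184/3

61.3333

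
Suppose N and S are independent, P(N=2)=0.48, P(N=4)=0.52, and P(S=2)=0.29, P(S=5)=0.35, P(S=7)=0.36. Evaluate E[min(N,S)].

2.7384

E[min(N,S)] = Σ_n Σ_s min(n,s) · P(N=n)P(S=s)
 = 2·0.1392 + 2·0.168 + 2·0.1728 + 2·0.1508 + 4·0.182 + 4·0.1872
 = 0.2784 + 0.336 + 0.3456 + 0.3016 + 0.728 + 0.7488
 = 2.7384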